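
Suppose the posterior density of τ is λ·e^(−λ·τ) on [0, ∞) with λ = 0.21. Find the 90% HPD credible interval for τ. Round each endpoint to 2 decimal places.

[0.00, 10.96]

The exponential density is strictly decreasing on [0, ∞), so the HPD interval is anchored at 0: [0, q] with P(τ ≤ q) = 0.90.
q = −ln(1 − 0.90) / 0.21 = 2.3026 / 0.21 = 10.96.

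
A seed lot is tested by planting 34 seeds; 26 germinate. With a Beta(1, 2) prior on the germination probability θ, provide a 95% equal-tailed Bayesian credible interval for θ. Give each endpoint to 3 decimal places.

Posterior: Beta(1+26, 2+8) = Beta(27, 10).
Equal-tailed 95% interval: the 0.025 and 0.975 quantiles of Beta(27, 10).
Posterior mean ≈ 0.730, SD ≈ 0.072; a Normal approximation gives roughly [0.589, 0.871].
Exact: F⁻¹(0.025) = 0.578; F⁻¹(0.975) = 0.858.

[0.578, 0.858]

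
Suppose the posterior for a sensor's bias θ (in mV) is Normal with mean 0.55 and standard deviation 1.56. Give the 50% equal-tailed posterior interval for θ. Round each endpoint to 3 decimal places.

[-0.502, 1.602]

The posterior is symmetric, so the 50% equal-tailed interval is θ = 0.55 ± z·1.56 with z = 0.674.
Half-width: 0.674 × 1.56 = 1.052.
0.55 − 1.052 = -0.502; 0.55 + 1.052 = 1.602.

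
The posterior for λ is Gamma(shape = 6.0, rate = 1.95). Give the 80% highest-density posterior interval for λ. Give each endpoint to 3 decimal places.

[1.345, 4.361]

The posterior is unimodal and skewed, so the HPD interval has equal density at both endpoints and is the shortest 80% interval.
Solving f(1.345) = f(4.361) with F(4.361) − F(1.345) = 0.80 gives [1.345, 4.361].
For comparison, the equal-tailed interval is [1.616, 4.756]; the HPD is narrower and shifted toward the mode.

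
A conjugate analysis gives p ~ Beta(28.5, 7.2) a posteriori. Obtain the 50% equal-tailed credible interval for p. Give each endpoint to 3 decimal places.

Posterior: Beta(28.5, 7.2).
Equal-tailed 50% interval: the 0.25 and 0.75 quantiles of Beta(28.5, 7.2).
Posterior mean ≈ 0.798, SD ≈ 0.066; a Normal approximation gives roughly [0.754, 0.843].
Exact: F⁻¹(0.25) = 0.756; F⁻¹(0.75) = 0.846.

[0.756, 0.846]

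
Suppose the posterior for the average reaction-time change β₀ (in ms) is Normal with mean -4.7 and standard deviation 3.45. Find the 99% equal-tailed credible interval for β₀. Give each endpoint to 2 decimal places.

The posterior is symmetric, so the 99% equal-tailed interval is β₀ = -4.7 ± z·3.45 with z = 2.576.
Half-width: 2.576 × 3.45 = 8.89.
-4.7 − 8.89 = -13.59; -4.7 + 8.89 = 4.19.

[-13.59, 4.19]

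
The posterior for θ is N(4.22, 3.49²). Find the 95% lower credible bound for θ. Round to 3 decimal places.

Need L with P(θ ≥ L) = 0.95: L = 4.22 − z_{0.05}·3.49.
z = 1.645; L = 4.22 − 1.645 × 3.49 = -1.521.

-1.521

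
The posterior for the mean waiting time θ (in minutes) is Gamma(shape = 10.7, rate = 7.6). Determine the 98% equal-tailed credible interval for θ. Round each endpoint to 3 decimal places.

Posterior: Gamma(shape 10.7, rate 7.6).
Equal-tailed 98% interval: Gamma(10.7, 7.6) quantiles at 0.01 and 0.99.
Posterior mean ≈ 1.408, SD ≈ 0.430; a Normal approximation gives roughly [0.407, 2.409].
Exact: lower = 0.602; upper = 2.597.

[0.602, 2.597]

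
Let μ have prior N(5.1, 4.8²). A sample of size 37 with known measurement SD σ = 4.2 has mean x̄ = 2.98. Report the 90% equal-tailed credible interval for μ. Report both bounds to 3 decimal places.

Posterior precision = 1/4.8² + 37/4.2² = 0.0434 + 2.0975 = 2.1409, so posterior SD = 0.6834.
Posterior mean = (5.1/4.8² + 37·2.98/4.2²) / 2.1409 = 3.0230.
Interval: 3.0230 ± 1.645 × 0.6834 → [1.899, 4.147].

[1.899, 4.147]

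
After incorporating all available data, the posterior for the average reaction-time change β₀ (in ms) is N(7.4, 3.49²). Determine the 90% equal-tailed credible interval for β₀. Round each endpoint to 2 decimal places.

[1.66, 13.14]

The posterior is symmetric, so the 90% equal-tailed interval is β₀ = 7.4 ± z·3.49 with z = 1.645.
Half-width: 1.645 × 3.49 = 5.74.
7.4 − 5.74 = 1.66; 7.4 + 5.74 = 13.14.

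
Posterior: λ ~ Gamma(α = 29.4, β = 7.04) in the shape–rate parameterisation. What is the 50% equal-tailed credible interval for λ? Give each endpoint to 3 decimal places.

[3.634, 4.667]

Posterior: Gamma(shape 29.4, rate 7.04).
Equal-tailed 50% interval: Gamma(29.4, 7.04) quantiles at 0.25 and 0.75.
Posterior mean ≈ 4.176, SD ≈ 0.770; a Normal approximation gives roughly [3.657, 4.696].
Exact: lower = 3.634; upper = 4.667.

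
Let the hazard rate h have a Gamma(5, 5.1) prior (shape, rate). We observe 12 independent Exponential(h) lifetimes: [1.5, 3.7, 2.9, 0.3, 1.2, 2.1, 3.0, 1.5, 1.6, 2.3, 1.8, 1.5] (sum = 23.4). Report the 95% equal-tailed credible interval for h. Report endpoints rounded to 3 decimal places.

Posterior: Gamma(5+12, 5.1+23.4) = Gamma(17, 28.5) (shape, rate).
Equal-tailed 95% interval: Gamma(17, 28.5) quantiles at 0.025 and 0.975.
Posterior mean ≈ 0.596, SD ≈ 0.145; a Normal approximation gives roughly [0.313, 0.880].
Exact: lower = 0.347; upper = 0.912.

[0.347, 0.912]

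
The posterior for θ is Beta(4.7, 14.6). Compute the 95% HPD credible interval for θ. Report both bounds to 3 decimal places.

[0.071, 0.431]

The posterior is unimodal and skewed, so the HPD interval has equal density at both endpoints and is the shortest 95% interval.
Solving f(0.071) = f(0.431) with F(0.431) − F(0.071) = 0.95 gives [0.071, 0.431].
For comparison, the equal-tailed interval is [0.085, 0.452]; the HPD is narrower and shifted toward the mode.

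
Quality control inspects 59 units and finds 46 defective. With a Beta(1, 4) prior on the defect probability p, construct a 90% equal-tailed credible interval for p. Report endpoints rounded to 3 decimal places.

[0.640, 0.820]

Posterior: Beta(1+46, 4+13) = Beta(47, 17).
Equal-tailed 90% interval: the 0.05 and 0.95 quantiles of Beta(47, 17).
Posterior mean ≈ 0.734, SD ≈ 0.055; a Normal approximation gives roughly [0.644, 0.824].
Exact: F⁻¹(0.05) = 0.640; F⁻¹(0.95) = 0.820.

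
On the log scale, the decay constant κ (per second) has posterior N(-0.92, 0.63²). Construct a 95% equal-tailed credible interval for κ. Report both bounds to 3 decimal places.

On the log scale the 95% interval is -0.92 ± 1.960 × 0.63 = [-2.1548, 0.3148].
Exponentiate: [e^-2.1548, e^0.3148] = [0.116, 1.370].

[0.116, 1.370]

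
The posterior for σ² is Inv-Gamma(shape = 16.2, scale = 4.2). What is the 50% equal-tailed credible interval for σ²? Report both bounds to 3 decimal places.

[0.225, 0.315]

Inverse-Gamma(16.2, 4.2) quantiles: F⁻¹(0.25) and F⁻¹(0.75).
Equivalently, 1/σ² ~ Gamma(16.2, rate = 4.2); invert its 0.75 and 0.25 quantiles.
Posterior mean ≈ 0.276, SD ≈ 0.073; a Normal approximation gives roughly [0.227, 0.326].
Exact: lower = 0.225; upper = 0.315.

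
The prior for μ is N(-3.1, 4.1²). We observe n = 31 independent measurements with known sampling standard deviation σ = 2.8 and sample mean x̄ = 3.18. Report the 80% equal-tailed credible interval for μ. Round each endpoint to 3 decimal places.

Posterior precision = 1/4.1² + 31/2.8² = 0.0595 + 3.9541 = 4.0136, so posterior SD = 0.4992.
Posterior mean = (-3.1/4.1² + 31·3.18/2.8²) / 4.0136 = 3.0869.
Interval: 3.0869 ± 1.282 × 0.4992 → [2.447, 3.727].

[2.447, 3.727]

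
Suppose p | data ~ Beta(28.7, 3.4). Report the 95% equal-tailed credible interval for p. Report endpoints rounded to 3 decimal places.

[0.769, 0.974]

Posterior: Beta(28.7, 3.4).
Equal-tailed 95% interval: the 0.025 and 0.975 quantiles of Beta(28.7, 3.4).
Posterior mean ≈ 0.894, SD ≈ 0.053; a Normal approximation gives roughly [0.789, 0.999].
Exact: F⁻¹(0.025) = 0.769; F⁻¹(0.975) = 0.974.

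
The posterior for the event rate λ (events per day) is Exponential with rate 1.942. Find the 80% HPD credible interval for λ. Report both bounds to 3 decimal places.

[0.000, 0.829]

The exponential density is strictly decreasing on [0, ∞), so the HPD interval is anchored at 0: [0, q] with P(λ ≤ q) = 0.80.
q = −ln(1 − 0.80) / 1.942 = 1.6094 / 1.942 = 0.829.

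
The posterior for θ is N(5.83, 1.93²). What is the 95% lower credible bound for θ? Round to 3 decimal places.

Need L with P(θ ≥ L) = 0.95: L = 5.83 − z_{0.05}·1.93.
z = 1.645; L = 5.83 − 1.645 × 1.93 = 2.655.

2.655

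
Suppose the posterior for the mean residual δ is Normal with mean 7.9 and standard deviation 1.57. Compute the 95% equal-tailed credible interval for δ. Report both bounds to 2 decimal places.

The posterior is symmetric, so the 95% equal-tailed interval is δ = 7.9 ± z·1.57 with z = 1.960.
Half-width: 1.960 × 1.57 = 3.08.
7.9 − 3.08 = 4.82; 7.9 + 3.08 = 10.98.

[4.82, 10.98]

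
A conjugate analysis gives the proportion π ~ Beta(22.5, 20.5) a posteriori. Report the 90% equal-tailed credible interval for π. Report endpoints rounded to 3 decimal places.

[0.399, 0.647]

Posterior: Beta(22.5, 20.5).
Equal-tailed 90% interval: the 0.05 and 0.95 quantiles of Beta(22.5, 20.5).
Posterior mean ≈ 0.523, SD ≈ 0.075; a Normal approximation gives roughly [0.399, 0.647].
Exact: F⁻¹(0.05) = 0.399; F⁻¹(0.95) = 0.647.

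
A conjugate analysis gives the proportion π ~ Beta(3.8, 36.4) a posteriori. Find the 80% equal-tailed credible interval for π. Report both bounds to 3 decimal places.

Posterior: Beta(3.8, 36.4).
Equal-tailed 80% interval: the 0.1 and 0.9 quantiles of Beta(3.8, 36.4).
Posterior mean ≈ 0.095, SD ≈ 0.046; a Normal approximation gives roughly [0.036, 0.153].
Exact: F⁻¹(0.1) = 0.042; F⁻¹(0.9) = 0.156.

[0.042, 0.156]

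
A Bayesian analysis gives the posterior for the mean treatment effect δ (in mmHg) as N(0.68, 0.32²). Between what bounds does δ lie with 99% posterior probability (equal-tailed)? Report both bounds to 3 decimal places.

[-0.144, 1.504]

The posterior is symmetric, so the 99% equal-tailed interval is δ = 0.68 ± z·0.32 with z = 2.576.
Half-width: 2.576 × 0.32 = 0.824.
0.68 − 0.824 = -0.144; 0.68 + 0.824 = 1.504.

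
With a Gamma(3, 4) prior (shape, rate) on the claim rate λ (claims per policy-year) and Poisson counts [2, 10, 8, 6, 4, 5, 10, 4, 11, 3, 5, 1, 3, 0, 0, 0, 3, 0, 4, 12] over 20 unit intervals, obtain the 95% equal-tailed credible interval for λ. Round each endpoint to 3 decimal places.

Posterior: Gamma(3+91, 4+20) = Gamma(94, 24) (shape, rate).
Equal-tailed 95% interval: Gamma(94, 24) quantiles at 0.025 and 0.975.
Posterior mean ≈ 3.917, SD ≈ 0.404; a Normal approximation gives roughly [3.125, 4.708].
Exact: lower = 3.165; upper = 4.747.

[3.165, 4.747]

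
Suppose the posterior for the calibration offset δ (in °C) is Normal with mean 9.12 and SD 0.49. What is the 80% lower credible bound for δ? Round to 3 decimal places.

Need L with P(δ ≥ L) = 0.80: L = 9.12 − z_{0.2}·0.49.
z = 0.842; L = 9.12 − 0.842 × 0.49 = 8.708.

8.708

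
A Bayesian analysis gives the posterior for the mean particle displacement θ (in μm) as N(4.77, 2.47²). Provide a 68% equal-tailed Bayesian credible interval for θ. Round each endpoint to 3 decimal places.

[2.314, 7.226]

The posterior is symmetric, so the 68% equal-tailed interval is θ = 4.77 ± z·2.47 with z = 0.994.
Half-width: 0.994 × 2.47 = 2.456.
4.77 − 2.456 = 2.314; 4.77 + 2.456 = 7.226.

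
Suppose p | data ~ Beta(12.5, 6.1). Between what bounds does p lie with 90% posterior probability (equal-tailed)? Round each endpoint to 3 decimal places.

[0.487, 0.836]

Posterior: Beta(12.5, 6.1).
Equal-tailed 90% interval: the 0.05 and 0.95 quantiles of Beta(12.5, 6.1).
Posterior mean ≈ 0.672, SD ≈ 0.106; a Normal approximation gives roughly [0.498, 0.846].
Exact: F⁻¹(0.05) = 0.487; F⁻¹(0.95) = 0.836.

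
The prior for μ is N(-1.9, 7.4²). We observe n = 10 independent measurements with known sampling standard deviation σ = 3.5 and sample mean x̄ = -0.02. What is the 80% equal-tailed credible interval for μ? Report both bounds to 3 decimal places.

[-1.464, 1.342]

Posterior precision = 1/7.4² + 10/3.5² = 0.0183 + 0.8163 = 0.8346, so posterior SD = 1.0946.
Posterior mean = (-1.9/7.4² + 10·-0.02/3.5²) / 0.8346 = -0.0611.
Interval: -0.0611 ± 1.282 × 1.0946 → [-1.464, 1.342].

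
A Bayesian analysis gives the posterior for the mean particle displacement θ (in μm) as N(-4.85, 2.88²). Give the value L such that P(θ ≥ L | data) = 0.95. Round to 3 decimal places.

Need L with P(θ ≥ L) = 0.95: L = -4.85 − z_{0.05}·2.88.
z = 1.645; L = -4.85 − 1.645 × 2.88 = -9.587.

-9.587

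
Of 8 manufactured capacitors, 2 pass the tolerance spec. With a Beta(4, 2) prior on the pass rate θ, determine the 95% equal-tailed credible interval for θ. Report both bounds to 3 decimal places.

[0.192, 0.684]

Posterior: Beta(4+2, 2+6) = Beta(6, 8).
Equal-tailed 95% interval: the 0.025 and 0.975 quantiles of Beta(6, 8).
Posterior mean ≈ 0.429, SD ≈ 0.128; a Normal approximation gives roughly [0.178, 0.679].
Exact: F⁻¹(0.025) = 0.192; F⁻¹(0.975) = 0.684.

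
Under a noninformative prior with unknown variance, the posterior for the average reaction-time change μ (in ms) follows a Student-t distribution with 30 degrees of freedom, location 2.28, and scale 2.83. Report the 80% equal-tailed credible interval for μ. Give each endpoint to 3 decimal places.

[-1.428, 5.988]

The t_30 distribution is symmetric; the 80% interval is 2.28 ± t·2.83 with t_{0.9,30} = 1.310.
Half-width: 1.310 × 2.83 = 3.708.
2.28 − 3.708 = -1.428; 2.28 + 3.708 = 5.988.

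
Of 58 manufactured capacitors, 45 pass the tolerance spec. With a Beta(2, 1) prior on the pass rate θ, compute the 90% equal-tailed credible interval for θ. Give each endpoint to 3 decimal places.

[0.678, 0.853]

Posterior: Beta(2+45, 1+13) = Beta(47, 14).
Equal-tailed 90% interval: the 0.05 and 0.95 quantiles of Beta(47, 14).
Posterior mean ≈ 0.770, SD ≈ 0.053; a Normal approximation gives roughly [0.683, 0.858].
Exact: F⁻¹(0.05) = 0.678; F⁻¹(0.95) = 0.853.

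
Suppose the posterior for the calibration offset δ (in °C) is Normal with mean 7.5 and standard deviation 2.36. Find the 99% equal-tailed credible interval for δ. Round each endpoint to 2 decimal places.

The posterior is symmetric, so the 99% equal-tailed interval is δ = 7.5 ± z·2.36 with z = 2.576.
Half-width: 2.576 × 2.36 = 6.08.
7.5 − 6.08 = 1.42; 7.5 + 6.08 = 13.58.

[1.42, 13.58]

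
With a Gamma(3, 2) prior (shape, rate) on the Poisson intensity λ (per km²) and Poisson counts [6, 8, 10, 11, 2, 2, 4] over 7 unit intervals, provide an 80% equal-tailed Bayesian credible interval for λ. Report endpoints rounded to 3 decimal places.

Posterior: Gamma(3+43, 2+7) = Gamma(46, 9) (shape, rate).
Equal-tailed 80% interval: Gamma(46, 9) quantiles at 0.1 and 0.9.
Posterior mean ≈ 5.111, SD ≈ 0.754; a Normal approximation gives roughly [4.145, 6.077].
Exact: lower = 4.172; upper = 6.098.

[4.172, 6.098]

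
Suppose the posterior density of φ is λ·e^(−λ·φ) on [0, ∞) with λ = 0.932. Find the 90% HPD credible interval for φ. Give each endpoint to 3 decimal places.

The exponential density is strictly decreasing on [0, ∞), so the HPD interval is anchored at 0: [0, q] with P(φ ≤ q) = 0.90.
q = −ln(1 − 0.90) / 0.932 = 2.3026 / 0.932 = 2.471.

[0.000, 2.471]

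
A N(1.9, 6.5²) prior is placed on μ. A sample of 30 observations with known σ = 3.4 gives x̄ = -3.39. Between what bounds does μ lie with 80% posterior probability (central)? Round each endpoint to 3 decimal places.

[-4.134, -2.550]

Posterior precision = 1/6.5² + 30/3.4² = 0.0237 + 2.5952 = 2.6188, so posterior SD = 0.6179.
Posterior mean = (1.9/6.5² + 30·-3.39/3.4²) / 2.6188 = -3.3422.
Interval: -3.3422 ± 1.282 × 0.6179 → [-4.134, -2.550].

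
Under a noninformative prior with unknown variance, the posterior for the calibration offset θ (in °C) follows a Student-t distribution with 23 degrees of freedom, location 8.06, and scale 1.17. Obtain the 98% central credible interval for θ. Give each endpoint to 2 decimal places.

[5.14, 10.98]

The t_23 distribution is symmetric; the 98% interval is 8.06 ± t·1.17 with t_{0.99,23} = 2.500.
Half-width: 2.500 × 1.17 = 2.92.
8.06 − 2.92 = 5.14; 8.06 + 2.92 = 10.98.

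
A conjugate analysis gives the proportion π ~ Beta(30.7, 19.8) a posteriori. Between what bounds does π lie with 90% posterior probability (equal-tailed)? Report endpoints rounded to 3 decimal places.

[0.493, 0.717]

Posterior: Beta(30.7, 19.8).
Equal-tailed 90% interval: the 0.05 and 0.95 quantiles of Beta(30.7, 19.8).
Posterior mean ≈ 0.608, SD ≈ 0.068; a Normal approximation gives roughly [0.496, 0.720].
Exact: F⁻¹(0.05) = 0.493; F⁻¹(0.95) = 0.717.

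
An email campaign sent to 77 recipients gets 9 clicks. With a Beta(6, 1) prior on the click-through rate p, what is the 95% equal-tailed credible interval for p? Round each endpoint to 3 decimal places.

Posterior: Beta(6+9, 1+68) = Beta(15, 69).
Equal-tailed 95% interval: the 0.025 and 0.975 quantiles of Beta(15, 69).
Posterior mean ≈ 0.179, SD ≈ 0.042; a Normal approximation gives roughly [0.097, 0.260].
Exact: F⁻¹(0.025) = 0.105; F⁻¹(0.975) = 0.267.

[0.105, 0.267]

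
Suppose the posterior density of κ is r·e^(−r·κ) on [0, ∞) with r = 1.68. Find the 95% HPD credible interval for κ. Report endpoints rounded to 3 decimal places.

[0.000, 1.783]

The exponential density is strictly decreasing on [0, ∞), so the HPD interval is anchored at 0: [0, q] with P(κ ≤ q) = 0.95.
q = −ln(1 − 0.95) / 1.68 = 2.9957 / 1.68 = 1.783.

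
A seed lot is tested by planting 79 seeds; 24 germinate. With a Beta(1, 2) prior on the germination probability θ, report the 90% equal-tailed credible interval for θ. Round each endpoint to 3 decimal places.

Posterior: Beta(1+24, 2+55) = Beta(25, 57).
Equal-tailed 90% interval: the 0.05 and 0.95 quantiles of Beta(25, 57).
Posterior mean ≈ 0.305, SD ≈ 0.051; a Normal approximation gives roughly [0.222, 0.388].
Exact: F⁻¹(0.05) = 0.225; F⁻¹(0.95) = 0.391.

[0.225, 0.391]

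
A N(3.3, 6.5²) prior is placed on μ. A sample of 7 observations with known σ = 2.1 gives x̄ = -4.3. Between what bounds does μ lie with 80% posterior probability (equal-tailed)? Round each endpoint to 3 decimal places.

[-5.198, -3.179]

Posterior precision = 1/6.5² + 7/2.1² = 0.0237 + 1.5873 = 1.6110, so posterior SD = 0.7879.
Posterior mean = (3.3/6.5² + 7·-4.3/2.1²) / 1.6110 = -4.1883.
Interval: -4.1883 ± 1.282 × 0.7879 → [-5.198, -3.179].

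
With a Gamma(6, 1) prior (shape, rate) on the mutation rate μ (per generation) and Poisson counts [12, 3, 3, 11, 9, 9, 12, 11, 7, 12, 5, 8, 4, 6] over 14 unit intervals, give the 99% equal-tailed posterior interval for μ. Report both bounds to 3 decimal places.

Posterior: Gamma(6+112, 1+14) = Gamma(118, 15) (shape, rate).
Equal-tailed 99% interval: Gamma(118, 15) quantiles at 0.005 and 0.995.
Posterior mean ≈ 7.867, SD ≈ 0.724; a Normal approximation gives roughly [6.001, 9.732].
Exact: lower = 6.127; upper = 9.857.

[6.127, 9.857]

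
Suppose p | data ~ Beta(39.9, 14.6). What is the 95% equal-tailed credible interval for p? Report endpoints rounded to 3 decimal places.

Posterior: Beta(39.9, 14.6).
Equal-tailed 95% interval: the 0.025 and 0.975 quantiles of Beta(39.9, 14.6).
Posterior mean ≈ 0.732, SD ≈ 0.059; a Normal approximation gives roughly [0.616, 0.849].
Exact: F⁻¹(0.025) = 0.608; F⁻¹(0.975) = 0.840.

[0.608, 0.840]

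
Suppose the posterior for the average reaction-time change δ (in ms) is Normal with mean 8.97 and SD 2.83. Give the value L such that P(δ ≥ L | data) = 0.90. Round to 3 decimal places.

5.343

Need L with P(δ ≥ L) = 0.90: L = 8.97 − z_{0.1}·2.83.
z = 1.282; L = 8.97 − 1.282 × 2.83 = 5.343.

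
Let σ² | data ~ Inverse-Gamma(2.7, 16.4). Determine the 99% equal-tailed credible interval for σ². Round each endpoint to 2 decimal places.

Inverse-Gamma(2.7, 16.4) quantiles: F⁻¹(0.005) and F⁻¹(0.995).
Equivalently, 1/σ² ~ Gamma(2.7, rate = 16.4); invert its 0.995 and 0.005 quantiles.
Posterior mean ≈ 9.65, SD ≈ 11.53; a Normal approximation gives roughly [-20.05, 39.35].
Exact: lower = 1.88; upper = 64.21.

[1.88, 64.21]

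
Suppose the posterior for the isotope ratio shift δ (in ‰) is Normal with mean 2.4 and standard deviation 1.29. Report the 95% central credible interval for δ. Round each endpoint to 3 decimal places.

[-0.128, 4.928]

The posterior is symmetric, so the 95% equal-tailed interval is δ = 2.4 ± z·1.29 with z = 1.960.
Half-width: 1.960 × 1.29 = 2.528.
2.4 − 2.528 = -0.128; 2.4 + 2.528 = 4.928.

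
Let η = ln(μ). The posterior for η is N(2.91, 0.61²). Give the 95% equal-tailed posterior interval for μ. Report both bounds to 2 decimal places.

On the log scale the 95% interval is 2.91 ± 1.960 × 0.61 = [1.7144, 4.1056].
Exponentiate: [e^1.7144, e^4.1056] = [5.55, 60.68].

[5.55, 60.68]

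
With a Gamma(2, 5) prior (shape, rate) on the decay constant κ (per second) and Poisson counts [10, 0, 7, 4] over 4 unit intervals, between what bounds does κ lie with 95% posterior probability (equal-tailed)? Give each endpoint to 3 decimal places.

Posterior: Gamma(2+21, 5+4) = Gamma(23, 9) (shape, rate).
Equal-tailed 95% interval: Gamma(23, 9) quantiles at 0.025 and 0.975.
Posterior mean ≈ 2.556, SD ≈ 0.533; a Normal approximation gives roughly [1.511, 3.600].
Exact: lower = 1.620; upper = 3.701.

[1.620, 3.701]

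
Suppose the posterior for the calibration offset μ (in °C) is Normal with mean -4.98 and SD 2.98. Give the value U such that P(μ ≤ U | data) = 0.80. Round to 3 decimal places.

-2.472

Need U with P(μ ≤ U) = 0.80: U = -4.98 + z_{0.2}·2.98.
z = 0.842; U = -4.98 + 0.842 × 2.98 = -2.472.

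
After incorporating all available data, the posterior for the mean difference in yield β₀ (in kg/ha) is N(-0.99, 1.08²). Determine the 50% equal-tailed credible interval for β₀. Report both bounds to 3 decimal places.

[-1.718, -0.262]

The posterior is symmetric, so the 50% equal-tailed interval is β₀ = -0.99 ± z·1.08 with z = 0.674.
Half-width: 0.674 × 1.08 = 0.728.
-0.99 − 0.728 = -1.718; -0.99 + 0.728 = -0.262.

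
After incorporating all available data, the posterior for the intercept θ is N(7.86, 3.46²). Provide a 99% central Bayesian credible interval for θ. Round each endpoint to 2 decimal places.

The posterior is symmetric, so the 99% equal-tailed interval is θ = 7.86 ± z·3.46 with z = 2.576.
Half-width: 2.576 × 3.46 = 8.91.
7.86 − 8.91 = -1.05; 7.86 + 8.91 = 16.77.

[-1.05, 16.77]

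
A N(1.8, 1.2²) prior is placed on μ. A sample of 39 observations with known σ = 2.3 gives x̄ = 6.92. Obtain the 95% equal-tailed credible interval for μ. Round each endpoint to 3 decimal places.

[5.789, 7.169]

Posterior precision = 1/1.2² + 39/2.3² = 0.6944 + 7.3724 = 8.0668, so posterior SD = 0.3521.
Posterior mean = (1.8/1.2² + 39·6.92/2.3²) / 8.0668 = 6.4792.
Interval: 6.4792 ± 1.960 × 0.3521 → [5.789, 7.169].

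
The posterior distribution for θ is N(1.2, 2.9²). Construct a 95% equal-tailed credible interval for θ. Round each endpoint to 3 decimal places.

The posterior is symmetric, so the 95% equal-tailed interval is θ = 1.2 ± z·2.9 with z = 1.960.
Half-width: 1.960 × 2.9 = 5.684.
1.2 − 5.684 = -4.484; 1.2 + 5.684 = 6.884.

[-4.484, 6.884]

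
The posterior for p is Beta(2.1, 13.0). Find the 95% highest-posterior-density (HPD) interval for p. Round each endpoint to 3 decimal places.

The posterior is unimodal and skewed, so the HPD interval has equal density at both endpoints and is the shortest 95% interval.
Solving f(0.006) = f(0.307) with F(0.307) − F(0.006) = 0.95 gives [0.006, 0.307].
For comparison, the equal-tailed interval is [0.020, 0.346]; the HPD is narrower and shifted toward the mode.

[0.006, 0.307]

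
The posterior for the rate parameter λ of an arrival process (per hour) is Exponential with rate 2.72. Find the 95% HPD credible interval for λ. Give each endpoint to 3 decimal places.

[0.000, 1.101]

The exponential density is strictly decreasing on [0, ∞), so the HPD interval is anchored at 0: [0, q] with P(λ ≤ q) = 0.95.
q = −ln(1 − 0.95) / 2.72 = 2.9957 / 2.72 = 1.101.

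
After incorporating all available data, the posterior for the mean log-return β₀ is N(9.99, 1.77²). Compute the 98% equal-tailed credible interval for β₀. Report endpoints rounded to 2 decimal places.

The posterior is symmetric, so the 98% equal-tailed interval is β₀ = 9.99 ± z·1.77 with z = 2.326.
Half-width: 2.326 × 1.77 = 4.12.
9.99 − 4.12 = 5.87; 9.99 + 4.12 = 14.11.

[5.87, 14.11]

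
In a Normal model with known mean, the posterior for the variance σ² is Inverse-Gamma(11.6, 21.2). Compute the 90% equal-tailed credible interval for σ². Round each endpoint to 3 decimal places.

[1.197, 3.202]

Inverse-Gamma(11.6, 21.2) quantiles: F⁻¹(0.05) and F⁻¹(0.95).
Equivalently, 1/σ² ~ Gamma(11.6, rate = 21.2); invert its 0.95 and 0.05 quantiles.
Posterior mean ≈ 2.000, SD ≈ 0.645; a Normal approximation gives roughly [0.938, 3.062].
Exact: lower = 1.197; upper = 3.202.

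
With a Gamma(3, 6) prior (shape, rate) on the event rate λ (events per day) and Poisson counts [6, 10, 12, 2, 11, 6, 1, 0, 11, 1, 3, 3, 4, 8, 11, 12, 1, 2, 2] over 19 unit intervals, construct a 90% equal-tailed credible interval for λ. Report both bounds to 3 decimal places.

Posterior: Gamma(3+106, 6+19) = Gamma(109, 25) (shape, rate).
Equal-tailed 90% interval: Gamma(109, 25) quantiles at 0.05 and 0.95.
Posterior mean ≈ 4.360, SD ≈ 0.418; a Normal approximation gives roughly [3.673, 5.047].
Exact: lower = 3.697; upper = 5.069.

[3.697, 5.069]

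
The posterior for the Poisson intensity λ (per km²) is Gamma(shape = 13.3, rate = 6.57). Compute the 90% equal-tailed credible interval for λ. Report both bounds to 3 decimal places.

[1.206, 3.015]

Posterior: Gamma(shape 13.3, rate 6.57).
Equal-tailed 90% interval: Gamma(13.3, 6.57) quantiles at 0.05 and 0.95.
Posterior mean ≈ 2.024, SD ≈ 0.555; a Normal approximation gives roughly [1.111, 2.937].
Exact: lower = 1.206; upper = 3.015.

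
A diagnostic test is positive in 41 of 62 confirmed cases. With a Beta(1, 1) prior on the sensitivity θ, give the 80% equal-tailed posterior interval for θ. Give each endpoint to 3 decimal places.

Posterior: Beta(1+41, 1+21) = Beta(42, 22).
Equal-tailed 80% interval: the 0.1 and 0.9 quantiles of Beta(42, 22).
Posterior mean ≈ 0.656, SD ≈ 0.059; a Normal approximation gives roughly [0.581, 0.732].
Exact: F⁻¹(0.1) = 0.579; F⁻¹(0.9) = 0.731.

[0.579, 0.731]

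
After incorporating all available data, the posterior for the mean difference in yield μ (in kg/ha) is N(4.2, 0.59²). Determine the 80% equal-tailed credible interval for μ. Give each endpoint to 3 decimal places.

The posterior is symmetric, so the 80% equal-tailed interval is μ = 4.2 ± z·0.59 with z = 1.282.
Half-width: 1.282 × 0.59 = 0.756.
4.2 − 0.756 = 3.444; 4.2 + 0.756 = 4.956.

[3.444, 4.956]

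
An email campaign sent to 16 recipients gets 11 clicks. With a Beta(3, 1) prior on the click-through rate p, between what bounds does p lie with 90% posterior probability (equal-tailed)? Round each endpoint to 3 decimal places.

[0.524, 0.853]

Posterior: Beta(3+11, 1+5) = Beta(14, 6).
Equal-tailed 90% interval: the 0.05 and 0.95 quantiles of Beta(14, 6).
Posterior mean ≈ 0.700, SD ≈ 0.100; a Normal approximation gives roughly [0.536, 0.864].
Exact: F⁻¹(0.05) = 0.524; F⁻¹(0.95) = 0.853.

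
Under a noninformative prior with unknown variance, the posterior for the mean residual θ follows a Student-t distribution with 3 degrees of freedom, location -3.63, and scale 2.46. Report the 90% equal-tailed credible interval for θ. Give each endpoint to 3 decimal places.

[-9.419, 2.159]

The t_3 distribution is symmetric; the 90% interval is -3.63 ± t·2.46 with t_{0.95,3} = 2.353.
Half-width: 2.353 × 2.46 = 5.789.
-3.63 − 5.789 = -9.419; -3.63 + 5.789 = 2.159.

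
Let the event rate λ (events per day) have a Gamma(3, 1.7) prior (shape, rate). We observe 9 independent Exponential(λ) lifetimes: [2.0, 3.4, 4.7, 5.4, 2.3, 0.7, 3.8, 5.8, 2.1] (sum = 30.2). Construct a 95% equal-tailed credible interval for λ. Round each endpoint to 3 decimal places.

Posterior: Gamma(3+9, 1.7+30.2) = Gamma(12, 31.9) (shape, rate).
Equal-tailed 95% interval: Gamma(12, 31.9) quantiles at 0.025 and 0.975.
Posterior mean ≈ 0.376, SD ≈ 0.109; a Normal approximation gives roughly [0.163, 0.589].
Exact: lower = 0.194; upper = 0.617.

[0.194, 0.617]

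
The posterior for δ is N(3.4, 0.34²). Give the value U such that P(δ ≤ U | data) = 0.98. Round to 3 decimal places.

4.098

Need U with P(δ ≤ U) = 0.98: U = 3.4 + z_{0.02}·0.34.
z = 2.054; U = 3.4 + 2.054 × 0.34 = 4.098.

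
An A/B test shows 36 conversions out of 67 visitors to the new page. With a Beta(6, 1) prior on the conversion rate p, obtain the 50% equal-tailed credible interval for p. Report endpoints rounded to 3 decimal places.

[0.529, 0.607]

Posterior: Beta(6+36, 1+31) = Beta(42, 32).
Equal-tailed 50% interval: the 0.25 and 0.75 quantiles of Beta(42, 32).
Posterior mean ≈ 0.568, SD ≈ 0.057; a Normal approximation gives roughly [0.529, 0.606].
Exact: F⁻¹(0.25) = 0.529; F⁻¹(0.75) = 0.607.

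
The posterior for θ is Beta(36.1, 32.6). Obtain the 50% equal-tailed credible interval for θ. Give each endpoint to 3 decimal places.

[0.485, 0.566]

Posterior: Beta(36.1, 32.6).
Equal-tailed 50% interval: the 0.25 and 0.75 quantiles of Beta(36.1, 32.6).
Posterior mean ≈ 0.525, SD ≈ 0.060; a Normal approximation gives roughly [0.485, 0.566].
Exact: F⁻¹(0.25) = 0.485; F⁻¹(0.75) = 0.566.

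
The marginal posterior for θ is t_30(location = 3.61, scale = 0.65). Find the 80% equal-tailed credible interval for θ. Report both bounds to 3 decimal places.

The t_30 distribution is symmetric; the 80% interval is 3.61 ± t·0.65 with t_{0.9,30} = 1.310.
Half-width: 1.310 × 0.65 = 0.852.
3.61 − 0.852 = 2.758; 3.61 + 0.852 = 4.462.

[2.758, 4.462]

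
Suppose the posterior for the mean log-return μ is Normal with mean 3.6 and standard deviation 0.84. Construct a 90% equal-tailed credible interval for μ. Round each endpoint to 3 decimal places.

The posterior is symmetric, so the 90% equal-tailed interval is μ = 3.6 ± z·0.84 with z = 1.645.
Half-width: 1.645 × 0.84 = 1.382.
3.6 − 1.382 = 2.218; 3.6 + 1.382 = 4.982.

[2.218, 4.982]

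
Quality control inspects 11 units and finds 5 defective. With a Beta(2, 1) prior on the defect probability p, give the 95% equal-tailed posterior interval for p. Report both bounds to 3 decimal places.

Posterior: Beta(2+5, 1+6) = Beta(7, 7).
Equal-tailed 95% interval: the 0.025 and 0.975 quantiles of Beta(7, 7).
Posterior mean ≈ 0.500, SD ≈ 0.129; a Normal approximation gives roughly [0.247, 0.753].
Exact: F⁻¹(0.025) = 0.251; F⁻¹(0.975) = 0.749.

[0.251, 0.749]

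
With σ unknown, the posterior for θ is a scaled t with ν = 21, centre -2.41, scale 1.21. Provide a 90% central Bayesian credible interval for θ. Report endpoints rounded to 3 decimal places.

The t_21 distribution is symmetric; the 90% interval is -2.41 ± t·1.21 with t_{0.95,21} = 1.721.
Half-width: 1.721 × 1.21 = 2.082.
-2.41 − 2.082 = -4.492; -2.41 + 2.082 = -0.328.

[-4.492, -0.328]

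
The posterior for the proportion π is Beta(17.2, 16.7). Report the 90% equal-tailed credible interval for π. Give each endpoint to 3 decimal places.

Posterior: Beta(17.2, 16.7).
Equal-tailed 90% interval: the 0.05 and 0.95 quantiles of Beta(17.2, 16.7).
Posterior mean ≈ 0.507, SD ≈ 0.085; a Normal approximation gives roughly [0.368, 0.647].
Exact: F⁻¹(0.05) = 0.368; F⁻¹(0.95) = 0.647.

[0.368, 0.647]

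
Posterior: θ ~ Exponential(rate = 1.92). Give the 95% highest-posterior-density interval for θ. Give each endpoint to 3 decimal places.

The exponential density is strictly decreasing on [0, ∞), so the HPD interval is anchored at 0: [0, q] with P(θ ≤ q) = 0.95.
q = −ln(1 − 0.95) / 1.92 = 2.9957 / 1.92 = 1.560.

[0.000, 1.560]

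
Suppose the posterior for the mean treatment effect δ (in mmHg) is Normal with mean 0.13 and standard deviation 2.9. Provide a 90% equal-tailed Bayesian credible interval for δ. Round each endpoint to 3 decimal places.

The posterior is symmetric, so the 90% equal-tailed interval is δ = 0.13 ± z·2.9 with z = 1.645.
Half-width: 1.645 × 2.9 = 4.770.
0.13 − 4.770 = -4.640; 0.13 + 4.770 = 4.900.

[-4.640, 4.900]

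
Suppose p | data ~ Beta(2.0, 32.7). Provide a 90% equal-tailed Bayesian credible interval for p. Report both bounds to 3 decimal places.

Posterior: Beta(2.0, 32.7).
Equal-tailed 90% interval: the 0.05 and 0.95 quantiles of Beta(2.0, 32.7).
Posterior mean ≈ 0.058, SD ≈ 0.039; a Normal approximation gives roughly [-0.007, 0.122].
Exact: F⁻¹(0.05) = 0.011; F⁻¹(0.95) = 0.133.

[0.011, 0.133]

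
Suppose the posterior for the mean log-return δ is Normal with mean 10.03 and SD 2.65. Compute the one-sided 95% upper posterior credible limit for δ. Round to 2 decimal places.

Need U with P(δ ≤ U) = 0.95: U = 10.03 + z_{0.05}·2.65.
z = 1.645; U = 10.03 + 1.645 × 2.65 = 14.39.

14.39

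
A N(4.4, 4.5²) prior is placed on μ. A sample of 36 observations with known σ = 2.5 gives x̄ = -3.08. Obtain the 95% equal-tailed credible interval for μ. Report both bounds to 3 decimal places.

[-3.830, -2.203]

Posterior precision = 1/4.5² + 36/2.5² = 0.0494 + 5.7600 = 5.8094, so posterior SD = 0.4149.
Posterior mean = (4.4/4.5² + 36·-3.08/2.5²) / 5.8094 = -3.0164.
Interval: -3.0164 ± 1.960 × 0.4149 → [-3.830, -2.203].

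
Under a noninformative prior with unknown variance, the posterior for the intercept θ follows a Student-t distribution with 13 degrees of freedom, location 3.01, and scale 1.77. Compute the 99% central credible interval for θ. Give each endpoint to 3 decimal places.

[-2.322, 8.342]

The t_13 distribution is symmetric; the 99% interval is 3.01 ± t·1.77 with t_{0.995,13} = 3.012.
Half-width: 3.012 × 1.77 = 5.332.
3.01 − 5.332 = -2.322; 3.01 + 5.332 = 8.342.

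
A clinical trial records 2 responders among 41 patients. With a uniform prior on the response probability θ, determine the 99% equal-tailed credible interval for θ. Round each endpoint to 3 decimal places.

[0.008, 0.203]

Posterior: Beta(1+2, 1+39) = Beta(3, 40).
Equal-tailed 99% interval: the 0.005 and 0.995 quantiles of Beta(3, 40).
Posterior mean ≈ 0.070, SD ≈ 0.038; a Normal approximation gives roughly [-0.029, 0.169].
Exact: F⁻¹(0.005) = 0.008; F⁻¹(0.995) = 0.203.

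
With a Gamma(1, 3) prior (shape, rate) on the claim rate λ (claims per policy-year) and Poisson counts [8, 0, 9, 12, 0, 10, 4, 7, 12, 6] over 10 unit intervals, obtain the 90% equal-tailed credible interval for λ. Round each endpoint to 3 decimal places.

[4.302, 6.401]

Posterior: Gamma(1+68, 3+10) = Gamma(69, 13) (shape, rate).
Equal-tailed 90% interval: Gamma(69, 13) quantiles at 0.05 and 0.95.
Posterior mean ≈ 5.308, SD ≈ 0.639; a Normal approximation gives roughly [4.257, 6.359].
Exact: lower = 4.302; upper = 6.401.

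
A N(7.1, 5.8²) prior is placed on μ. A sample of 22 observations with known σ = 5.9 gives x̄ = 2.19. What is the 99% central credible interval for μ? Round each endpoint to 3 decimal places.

Posterior precision = 1/5.8² + 22/5.9² = 0.0297 + 0.6320 = 0.6617, so posterior SD = 1.2293.
Posterior mean = (7.1/5.8² + 22·2.19/5.9²) / 0.6617 = 2.4106.
Interval: 2.4106 ± 2.576 × 1.2293 → [-0.756, 5.577].

[-0.756, 5.577]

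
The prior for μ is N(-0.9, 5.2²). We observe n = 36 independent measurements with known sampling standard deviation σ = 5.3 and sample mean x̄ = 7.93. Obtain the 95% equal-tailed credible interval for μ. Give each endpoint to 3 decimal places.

Posterior precision = 1/5.2² + 36/5.3² = 0.0370 + 1.2816 = 1.3186, so posterior SD = 0.8709.
Posterior mean = (-0.9/5.2² + 36·7.93/5.3²) / 1.3186 = 7.6823.
Interval: 7.6823 ± 1.960 × 0.8709 → [5.975, 9.389].

[5.975, 9.389]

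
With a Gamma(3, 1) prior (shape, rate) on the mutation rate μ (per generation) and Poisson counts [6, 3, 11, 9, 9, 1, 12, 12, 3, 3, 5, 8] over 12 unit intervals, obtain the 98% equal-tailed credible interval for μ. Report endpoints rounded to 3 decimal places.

Posterior: Gamma(3+82, 1+12) = Gamma(85, 13) (shape, rate).
Equal-tailed 98% interval: Gamma(85, 13) quantiles at 0.01 and 0.99.
Posterior mean ≈ 6.538, SD ≈ 0.709; a Normal approximation gives roughly [4.889, 8.188].
Exact: lower = 5.002; upper = 8.300.

[5.002, 8.300]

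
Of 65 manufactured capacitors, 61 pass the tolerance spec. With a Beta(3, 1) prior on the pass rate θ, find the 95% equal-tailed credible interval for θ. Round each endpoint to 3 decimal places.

Posterior: Beta(3+61, 1+4) = Beta(64, 5).
Equal-tailed 95% interval: the 0.025 and 0.975 quantiles of Beta(64, 5).
Posterior mean ≈ 0.928, SD ≈ 0.031; a Normal approximation gives roughly [0.867, 0.988].
Exact: F⁻¹(0.025) = 0.856; F⁻¹(0.975) = 0.976.

[0.856, 0.976]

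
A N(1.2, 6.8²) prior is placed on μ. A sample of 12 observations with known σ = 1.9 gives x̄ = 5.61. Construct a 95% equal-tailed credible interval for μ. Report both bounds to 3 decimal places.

[4.510, 6.653]

Posterior precision = 1/6.8² + 12/1.9² = 0.0216 + 3.3241 = 3.3457, so posterior SD = 0.5467.
Posterior mean = (1.2/6.8² + 12·5.61/1.9²) / 3.3457 = 5.5815.
Interval: 5.5815 ± 1.960 × 0.5467 → [4.510, 6.653].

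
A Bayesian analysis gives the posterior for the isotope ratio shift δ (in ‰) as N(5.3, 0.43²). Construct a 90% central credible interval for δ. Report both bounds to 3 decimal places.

The posterior is symmetric, so the 90% equal-tailed interval is δ = 5.3 ± z·0.43 with z = 1.645.
Half-width: 1.645 × 0.43 = 0.707.
5.3 − 0.707 = 4.593; 5.3 + 0.707 = 6.007.

[4.593, 6.007]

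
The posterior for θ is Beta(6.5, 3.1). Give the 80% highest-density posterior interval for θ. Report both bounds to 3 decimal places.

The posterior is unimodal and skewed, so the HPD interval has equal density at both endpoints and is the shortest 80% interval.
Solving f(0.513) = f(0.882) with F(0.882) − F(0.513) = 0.80 gives [0.513, 0.882].
For comparison, the equal-tailed interval is [0.480, 0.856]; the HPD is narrower and shifted toward the mode.

[0.513, 0.882]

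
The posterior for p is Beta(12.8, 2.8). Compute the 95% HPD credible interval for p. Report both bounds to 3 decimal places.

The posterior is unimodal and skewed, so the HPD interval has equal density at both endpoints and is the shortest 95% interval.
Solving f(0.637) = f(0.978) with F(0.978) − F(0.637) = 0.95 gives [0.637, 0.978].
For comparison, the equal-tailed interval is [0.603, 0.962]; the HPD is narrower and shifted toward the mode.

[0.637, 0.978]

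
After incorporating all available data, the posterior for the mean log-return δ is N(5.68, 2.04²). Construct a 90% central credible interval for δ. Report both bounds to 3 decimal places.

[2.324, 9.036]

The posterior is symmetric, so the 90% equal-tailed interval is δ = 5.68 ± z·2.04 with z = 1.645.
Half-width: 1.645 × 2.04 = 3.356.
5.68 − 3.356 = 2.324; 5.68 + 3.356 = 9.036.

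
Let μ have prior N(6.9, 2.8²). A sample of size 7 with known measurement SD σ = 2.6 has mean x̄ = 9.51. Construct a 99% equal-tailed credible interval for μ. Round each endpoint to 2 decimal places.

Posterior precision = 1/2.8² + 7/2.6² = 0.1276 + 1.0355 = 1.1631, so posterior SD = 0.9273.
Posterior mean = (6.9/2.8² + 7·9.51/2.6²) / 1.1631 = 9.2238.
Interval: 9.2238 ± 2.576 × 0.9273 → [6.84, 11.61].

[6.84, 11.61]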